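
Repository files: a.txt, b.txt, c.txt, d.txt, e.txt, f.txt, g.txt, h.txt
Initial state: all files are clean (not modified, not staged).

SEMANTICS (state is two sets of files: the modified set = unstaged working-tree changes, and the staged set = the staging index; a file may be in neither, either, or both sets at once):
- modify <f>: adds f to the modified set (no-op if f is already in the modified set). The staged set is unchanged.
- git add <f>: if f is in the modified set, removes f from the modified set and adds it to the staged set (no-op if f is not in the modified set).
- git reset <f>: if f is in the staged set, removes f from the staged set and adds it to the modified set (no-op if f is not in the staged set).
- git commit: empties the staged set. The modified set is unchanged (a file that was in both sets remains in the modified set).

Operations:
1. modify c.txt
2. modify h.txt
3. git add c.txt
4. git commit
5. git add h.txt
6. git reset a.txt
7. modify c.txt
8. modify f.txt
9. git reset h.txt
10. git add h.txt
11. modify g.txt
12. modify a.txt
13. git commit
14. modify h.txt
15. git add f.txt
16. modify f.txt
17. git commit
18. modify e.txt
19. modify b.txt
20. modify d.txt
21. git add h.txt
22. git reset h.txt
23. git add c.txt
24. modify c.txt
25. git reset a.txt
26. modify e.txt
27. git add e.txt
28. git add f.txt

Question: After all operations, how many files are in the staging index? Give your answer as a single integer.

Answer: 3

Derivation:
After op 1 (modify c.txt): modified={c.txt} staged={none}
After op 2 (modify h.txt): modified={c.txt, h.txt} staged={none}
After op 3 (git add c.txt): modified={h.txt} staged={c.txt}
After op 4 (git commit): modified={h.txt} staged={none}
After op 5 (git add h.txt): modified={none} staged={h.txt}
After op 6 (git reset a.txt): modified={none} staged={h.txt}
After op 7 (modify c.txt): modified={c.txt} staged={h.txt}
After op 8 (modify f.txt): modified={c.txt, f.txt} staged={h.txt}
After op 9 (git reset h.txt): modified={c.txt, f.txt, h.txt} staged={none}
After op 10 (git add h.txt): modified={c.txt, f.txt} staged={h.txt}
After op 11 (modify g.txt): modified={c.txt, f.txt, g.txt} staged={h.txt}
After op 12 (modify a.txt): modified={a.txt, c.txt, f.txt, g.txt} staged={h.txt}
After op 13 (git commit): modified={a.txt, c.txt, f.txt, g.txt} staged={none}
After op 14 (modify h.txt): modified={a.txt, c.txt, f.txt, g.txt, h.txt} staged={none}
After op 15 (git add f.txt): modified={a.txt, c.txt, g.txt, h.txt} staged={f.txt}
After op 16 (modify f.txt): modified={a.txt, c.txt, f.txt, g.txt, h.txt} staged={f.txt}
After op 17 (git commit): modified={a.txt, c.txt, f.txt, g.txt, h.txt} staged={none}
After op 18 (modify e.txt): modified={a.txt, c.txt, e.txt, f.txt, g.txt, h.txt} staged={none}
After op 19 (modify b.txt): modified={a.txt, b.txt, c.txt, e.txt, f.txt, g.txt, h.txt} staged={none}
After op 20 (modify d.txt): modified={a.txt, b.txt, c.txt, d.txt, e.txt, f.txt, g.txt, h.txt} staged={none}
After op 21 (git add h.txt): modified={a.txt, b.txt, c.txt, d.txt, e.txt, f.txt, g.txt} staged={h.txt}
After op 22 (git reset h.txt): modified={a.txt, b.txt, c.txt, d.txt, e.txt, f.txt, g.txt, h.txt} staged={none}
After op 23 (git add c.txt): modified={a.txt, b.txt, d.txt, e.txt, f.txt, g.txt, h.txt} staged={c.txt}
After op 24 (modify c.txt): modified={a.txt, b.txt, c.txt, d.txt, e.txt, f.txt, g.txt, h.txt} staged={c.txt}
After op 25 (git reset a.txt): modified={a.txt, b.txt, c.txt, d.txt, e.txt, f.txt, g.txt, h.txt} staged={c.txt}
After op 26 (modify e.txt): modified={a.txt, b.txt, c.txt, d.txt, e.txt, f.txt, g.txt, h.txt} staged={c.txt}
After op 27 (git add e.txt): modified={a.txt, b.txt, c.txt, d.txt, f.txt, g.txt, h.txt} staged={c.txt, e.txt}
After op 28 (git add f.txt): modified={a.txt, b.txt, c.txt, d.txt, g.txt, h.txt} staged={c.txt, e.txt, f.txt}
Final staged set: {c.txt, e.txt, f.txt} -> count=3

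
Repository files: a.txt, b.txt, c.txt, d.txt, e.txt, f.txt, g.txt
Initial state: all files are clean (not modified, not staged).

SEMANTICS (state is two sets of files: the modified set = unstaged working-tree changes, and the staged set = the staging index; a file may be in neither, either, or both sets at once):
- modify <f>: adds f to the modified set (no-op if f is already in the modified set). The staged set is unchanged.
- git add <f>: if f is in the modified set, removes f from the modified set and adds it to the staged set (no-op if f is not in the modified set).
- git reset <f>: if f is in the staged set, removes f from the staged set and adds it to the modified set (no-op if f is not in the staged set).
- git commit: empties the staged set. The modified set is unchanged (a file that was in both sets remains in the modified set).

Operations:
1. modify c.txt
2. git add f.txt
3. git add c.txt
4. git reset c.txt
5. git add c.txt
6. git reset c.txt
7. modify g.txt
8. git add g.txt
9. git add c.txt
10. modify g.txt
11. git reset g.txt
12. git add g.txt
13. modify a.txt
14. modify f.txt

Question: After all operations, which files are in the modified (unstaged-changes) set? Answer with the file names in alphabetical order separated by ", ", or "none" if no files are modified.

After op 1 (modify c.txt): modified={c.txt} staged={none}
After op 2 (git add f.txt): modified={c.txt} staged={none}
After op 3 (git add c.txt): modified={none} staged={c.txt}
After op 4 (git reset c.txt): modified={c.txt} staged={none}
After op 5 (git add c.txt): modified={none} staged={c.txt}
After op 6 (git reset c.txt): modified={c.txt} staged={none}
After op 7 (modify g.txt): modified={c.txt, g.txt} staged={none}
After op 8 (git add g.txt): modified={c.txt} staged={g.txt}
After op 9 (git add c.txt): modified={none} staged={c.txt, g.txt}
After op 10 (modify g.txt): modified={g.txt} staged={c.txt, g.txt}
After op 11 (git reset g.txt): modified={g.txt} staged={c.txt}
After op 12 (git add g.txt): modified={none} staged={c.txt, g.txt}
After op 13 (modify a.txt): modified={a.txt} staged={c.txt, g.txt}
After op 14 (modify f.txt): modified={a.txt, f.txt} staged={c.txt, g.txt}

Answer: a.txt, f.txt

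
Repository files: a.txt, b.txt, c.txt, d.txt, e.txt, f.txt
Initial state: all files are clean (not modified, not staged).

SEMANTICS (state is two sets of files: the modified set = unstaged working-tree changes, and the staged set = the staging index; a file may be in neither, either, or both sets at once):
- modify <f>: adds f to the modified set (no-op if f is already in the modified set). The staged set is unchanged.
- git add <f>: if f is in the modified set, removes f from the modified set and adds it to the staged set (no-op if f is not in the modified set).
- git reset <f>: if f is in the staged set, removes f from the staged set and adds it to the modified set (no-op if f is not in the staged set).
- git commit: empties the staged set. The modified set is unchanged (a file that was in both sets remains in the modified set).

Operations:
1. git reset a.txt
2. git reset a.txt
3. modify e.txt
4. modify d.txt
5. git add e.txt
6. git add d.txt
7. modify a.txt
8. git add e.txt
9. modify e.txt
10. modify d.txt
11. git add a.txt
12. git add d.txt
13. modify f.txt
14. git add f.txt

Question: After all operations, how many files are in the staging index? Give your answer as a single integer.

Answer: 4

Derivation:
After op 1 (git reset a.txt): modified={none} staged={none}
After op 2 (git reset a.txt): modified={none} staged={none}
After op 3 (modify e.txt): modified={e.txt} staged={none}
After op 4 (modify d.txt): modified={d.txt, e.txt} staged={none}
After op 5 (git add e.txt): modified={d.txt} staged={e.txt}
After op 6 (git add d.txt): modified={none} staged={d.txt, e.txt}
After op 7 (modify a.txt): modified={a.txt} staged={d.txt, e.txt}
After op 8 (git add e.txt): modified={a.txt} staged={d.txt, e.txt}
After op 9 (modify e.txt): modified={a.txt, e.txt} staged={d.txt, e.txt}
After op 10 (modify d.txt): modified={a.txt, d.txt, e.txt} staged={d.txt, e.txt}
After op 11 (git add a.txt): modified={d.txt, e.txt} staged={a.txt, d.txt, e.txt}
After op 12 (git add d.txt): modified={e.txt} staged={a.txt, d.txt, e.txt}
After op 13 (modify f.txt): modified={e.txt, f.txt} staged={a.txt, d.txt, e.txt}
After op 14 (git add f.txt): modified={e.txt} staged={a.txt, d.txt, e.txt, f.txt}
Final staged set: {a.txt, d.txt, e.txt, f.txt} -> count=4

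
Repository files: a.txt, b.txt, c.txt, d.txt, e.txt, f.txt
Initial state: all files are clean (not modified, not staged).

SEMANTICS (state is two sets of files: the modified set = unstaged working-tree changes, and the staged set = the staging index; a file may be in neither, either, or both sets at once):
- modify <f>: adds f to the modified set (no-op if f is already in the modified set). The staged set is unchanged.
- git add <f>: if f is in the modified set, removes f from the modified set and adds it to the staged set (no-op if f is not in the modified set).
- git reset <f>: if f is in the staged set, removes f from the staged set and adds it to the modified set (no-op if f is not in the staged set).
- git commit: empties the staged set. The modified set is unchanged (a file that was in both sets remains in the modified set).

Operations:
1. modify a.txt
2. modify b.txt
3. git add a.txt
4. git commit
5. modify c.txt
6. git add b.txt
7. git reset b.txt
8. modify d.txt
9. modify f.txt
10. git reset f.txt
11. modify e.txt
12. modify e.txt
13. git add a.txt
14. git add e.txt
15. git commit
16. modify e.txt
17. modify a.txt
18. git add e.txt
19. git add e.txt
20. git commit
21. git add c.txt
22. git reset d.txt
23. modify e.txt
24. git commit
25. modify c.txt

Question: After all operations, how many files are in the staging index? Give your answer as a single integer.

Answer: 0

Derivation:
After op 1 (modify a.txt): modified={a.txt} staged={none}
After op 2 (modify b.txt): modified={a.txt, b.txt} staged={none}
After op 3 (git add a.txt): modified={b.txt} staged={a.txt}
After op 4 (git commit): modified={b.txt} staged={none}
After op 5 (modify c.txt): modified={b.txt, c.txt} staged={none}
After op 6 (git add b.txt): modified={c.txt} staged={b.txt}
After op 7 (git reset b.txt): modified={b.txt, c.txt} staged={none}
After op 8 (modify d.txt): modified={b.txt, c.txt, d.txt} staged={none}
After op 9 (modify f.txt): modified={b.txt, c.txt, d.txt, f.txt} staged={none}
After op 10 (git reset f.txt): modified={b.txt, c.txt, d.txt, f.txt} staged={none}
After op 11 (modify e.txt): modified={b.txt, c.txt, d.txt, e.txt, f.txt} staged={none}
After op 12 (modify e.txt): modified={b.txt, c.txt, d.txt, e.txt, f.txt} staged={none}
After op 13 (git add a.txt): modified={b.txt, c.txt, d.txt, e.txt, f.txt} staged={none}
After op 14 (git add e.txt): modified={b.txt, c.txt, d.txt, f.txt} staged={e.txt}
After op 15 (git commit): modified={b.txt, c.txt, d.txt, f.txt} staged={none}
After op 16 (modify e.txt): modified={b.txt, c.txt, d.txt, e.txt, f.txt} staged={none}
After op 17 (modify a.txt): modified={a.txt, b.txt, c.txt, d.txt, e.txt, f.txt} staged={none}
After op 18 (git add e.txt): modified={a.txt, b.txt, c.txt, d.txt, f.txt} staged={e.txt}
After op 19 (git add e.txt): modified={a.txt, b.txt, c.txt, d.txt, f.txt} staged={e.txt}
After op 20 (git commit): modified={a.txt, b.txt, c.txt, d.txt, f.txt} staged={none}
After op 21 (git add c.txt): modified={a.txt, b.txt, d.txt, f.txt} staged={c.txt}
After op 22 (git reset d.txt): modified={a.txt, b.txt, d.txt, f.txt} staged={c.txt}
After op 23 (modify e.txt): modified={a.txt, b.txt, d.txt, e.txt, f.txt} staged={c.txt}
After op 24 (git commit): modified={a.txt, b.txt, d.txt, e.txt, f.txt} staged={none}
After op 25 (modify c.txt): modified={a.txt, b.txt, c.txt, d.txt, e.txt, f.txt} staged={none}
Final staged set: {none} -> count=0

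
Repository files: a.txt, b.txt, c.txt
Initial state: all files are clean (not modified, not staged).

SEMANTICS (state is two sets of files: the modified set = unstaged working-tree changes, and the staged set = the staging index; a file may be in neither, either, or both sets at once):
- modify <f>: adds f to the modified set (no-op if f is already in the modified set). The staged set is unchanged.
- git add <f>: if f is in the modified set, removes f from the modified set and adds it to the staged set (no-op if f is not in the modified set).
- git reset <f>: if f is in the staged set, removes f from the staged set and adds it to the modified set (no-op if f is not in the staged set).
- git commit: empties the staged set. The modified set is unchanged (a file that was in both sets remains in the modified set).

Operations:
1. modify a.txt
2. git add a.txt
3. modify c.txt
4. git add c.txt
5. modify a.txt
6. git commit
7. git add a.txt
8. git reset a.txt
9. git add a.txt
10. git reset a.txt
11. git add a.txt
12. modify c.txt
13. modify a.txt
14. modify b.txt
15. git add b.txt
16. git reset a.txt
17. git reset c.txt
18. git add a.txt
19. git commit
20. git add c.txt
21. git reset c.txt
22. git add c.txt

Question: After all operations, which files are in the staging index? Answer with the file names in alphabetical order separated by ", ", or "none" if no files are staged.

After op 1 (modify a.txt): modified={a.txt} staged={none}
After op 2 (git add a.txt): modified={none} staged={a.txt}
After op 3 (modify c.txt): modified={c.txt} staged={a.txt}
After op 4 (git add c.txt): modified={none} staged={a.txt, c.txt}
After op 5 (modify a.txt): modified={a.txt} staged={a.txt, c.txt}
After op 6 (git commit): modified={a.txt} staged={none}
After op 7 (git add a.txt): modified={none} staged={a.txt}
After op 8 (git reset a.txt): modified={a.txt} staged={none}
After op 9 (git add a.txt): modified={none} staged={a.txt}
After op 10 (git reset a.txt): modified={a.txt} staged={none}
After op 11 (git add a.txt): modified={none} staged={a.txt}
After op 12 (modify c.txt): modified={c.txt} staged={a.txt}
After op 13 (modify a.txt): modified={a.txt, c.txt} staged={a.txt}
After op 14 (modify b.txt): modified={a.txt, b.txt, c.txt} staged={a.txt}
After op 15 (git add b.txt): modified={a.txt, c.txt} staged={a.txt, b.txt}
After op 16 (git reset a.txt): modified={a.txt, c.txt} staged={b.txt}
After op 17 (git reset c.txt): modified={a.txt, c.txt} staged={b.txt}
After op 18 (git add a.txt): modified={c.txt} staged={a.txt, b.txt}
After op 19 (git commit): modified={c.txt} staged={none}
After op 20 (git add c.txt): modified={none} staged={c.txt}
After op 21 (git reset c.txt): modified={c.txt} staged={none}
After op 22 (git add c.txt): modified={none} staged={c.txt}

Answer: c.txt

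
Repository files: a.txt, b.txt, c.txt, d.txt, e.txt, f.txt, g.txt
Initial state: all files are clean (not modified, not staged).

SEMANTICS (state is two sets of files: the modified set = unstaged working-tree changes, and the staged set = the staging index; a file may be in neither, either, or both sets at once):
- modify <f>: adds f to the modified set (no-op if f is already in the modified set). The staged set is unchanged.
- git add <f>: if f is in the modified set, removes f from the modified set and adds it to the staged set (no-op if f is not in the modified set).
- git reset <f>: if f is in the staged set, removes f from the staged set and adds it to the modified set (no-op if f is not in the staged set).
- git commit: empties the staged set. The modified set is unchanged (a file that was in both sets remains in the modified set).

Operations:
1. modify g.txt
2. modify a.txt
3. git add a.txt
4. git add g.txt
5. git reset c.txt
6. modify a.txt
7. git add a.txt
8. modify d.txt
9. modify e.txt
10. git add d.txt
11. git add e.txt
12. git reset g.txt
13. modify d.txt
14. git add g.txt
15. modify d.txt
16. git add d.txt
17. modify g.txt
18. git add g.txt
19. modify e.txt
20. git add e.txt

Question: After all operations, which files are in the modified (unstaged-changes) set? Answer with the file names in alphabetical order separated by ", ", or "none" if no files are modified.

After op 1 (modify g.txt): modified={g.txt} staged={none}
After op 2 (modify a.txt): modified={a.txt, g.txt} staged={none}
After op 3 (git add a.txt): modified={g.txt} staged={a.txt}
After op 4 (git add g.txt): modified={none} staged={a.txt, g.txt}
After op 5 (git reset c.txt): modified={none} staged={a.txt, g.txt}
After op 6 (modify a.txt): modified={a.txt} staged={a.txt, g.txt}
After op 7 (git add a.txt): modified={none} staged={a.txt, g.txt}
After op 8 (modify d.txt): modified={d.txt} staged={a.txt, g.txt}
After op 9 (modify e.txt): modified={d.txt, e.txt} staged={a.txt, g.txt}
After op 10 (git add d.txt): modified={e.txt} staged={a.txt, d.txt, g.txt}
After op 11 (git add e.txt): modified={none} staged={a.txt, d.txt, e.txt, g.txt}
After op 12 (git reset g.txt): modified={g.txt} staged={a.txt, d.txt, e.txt}
After op 13 (modify d.txt): modified={d.txt, g.txt} staged={a.txt, d.txt, e.txt}
After op 14 (git add g.txt): modified={d.txt} staged={a.txt, d.txt, e.txt, g.txt}
After op 15 (modify d.txt): modified={d.txt} staged={a.txt, d.txt, e.txt, g.txt}
After op 16 (git add d.txt): modified={none} staged={a.txt, d.txt, e.txt, g.txt}
After op 17 (modify g.txt): modified={g.txt} staged={a.txt, d.txt, e.txt, g.txt}
After op 18 (git add g.txt): modified={none} staged={a.txt, d.txt, e.txt, g.txt}
After op 19 (modify e.txt): modified={e.txt} staged={a.txt, d.txt, e.txt, g.txt}
After op 20 (git add e.txt): modified={none} staged={a.txt, d.txt, e.txt, g.txt}

Answer: none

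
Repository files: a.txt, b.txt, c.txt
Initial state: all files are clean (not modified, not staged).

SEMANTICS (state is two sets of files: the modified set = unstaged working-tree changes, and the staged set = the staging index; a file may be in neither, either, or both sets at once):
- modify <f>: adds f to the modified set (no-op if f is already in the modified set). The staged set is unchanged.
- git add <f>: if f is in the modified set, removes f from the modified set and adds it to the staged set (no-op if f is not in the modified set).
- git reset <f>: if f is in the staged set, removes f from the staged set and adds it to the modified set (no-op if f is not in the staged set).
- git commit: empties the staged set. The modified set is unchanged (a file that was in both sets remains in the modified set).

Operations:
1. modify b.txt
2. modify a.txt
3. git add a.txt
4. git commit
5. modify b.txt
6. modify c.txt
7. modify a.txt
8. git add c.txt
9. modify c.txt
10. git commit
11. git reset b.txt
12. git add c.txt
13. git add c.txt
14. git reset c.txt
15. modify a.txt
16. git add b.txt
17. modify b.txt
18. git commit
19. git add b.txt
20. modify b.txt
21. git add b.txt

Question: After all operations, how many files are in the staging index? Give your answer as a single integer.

Answer: 1

Derivation:
After op 1 (modify b.txt): modified={b.txt} staged={none}
After op 2 (modify a.txt): modified={a.txt, b.txt} staged={none}
After op 3 (git add a.txt): modified={b.txt} staged={a.txt}
After op 4 (git commit): modified={b.txt} staged={none}
After op 5 (modify b.txt): modified={b.txt} staged={none}
After op 6 (modify c.txt): modified={b.txt, c.txt} staged={none}
After op 7 (modify a.txt): modified={a.txt, b.txt, c.txt} staged={none}
After op 8 (git add c.txt): modified={a.txt, b.txt} staged={c.txt}
After op 9 (modify c.txt): modified={a.txt, b.txt, c.txt} staged={c.txt}
After op 10 (git commit): modified={a.txt, b.txt, c.txt} staged={none}
After op 11 (git reset b.txt): modified={a.txt, b.txt, c.txt} staged={none}
After op 12 (git add c.txt): modified={a.txt, b.txt} staged={c.txt}
After op 13 (git add c.txt): modified={a.txt, b.txt} staged={c.txt}
After op 14 (git reset c.txt): modified={a.txt, b.txt, c.txt} staged={none}
After op 15 (modify a.txt): modified={a.txt, b.txt, c.txt} staged={none}
After op 16 (git add b.txt): modified={a.txt, c.txt} staged={b.txt}
After op 17 (modify b.txt): modified={a.txt, b.txt, c.txt} staged={b.txt}
After op 18 (git commit): modified={a.txt, b.txt, c.txt} staged={none}
After op 19 (git add b.txt): modified={a.txt, c.txt} staged={b.txt}
After op 20 (modify b.txt): modified={a.txt, b.txt, c.txt} staged={b.txt}
After op 21 (git add b.txt): modified={a.txt, c.txt} staged={b.txt}
Final staged set: {b.txt} -> count=1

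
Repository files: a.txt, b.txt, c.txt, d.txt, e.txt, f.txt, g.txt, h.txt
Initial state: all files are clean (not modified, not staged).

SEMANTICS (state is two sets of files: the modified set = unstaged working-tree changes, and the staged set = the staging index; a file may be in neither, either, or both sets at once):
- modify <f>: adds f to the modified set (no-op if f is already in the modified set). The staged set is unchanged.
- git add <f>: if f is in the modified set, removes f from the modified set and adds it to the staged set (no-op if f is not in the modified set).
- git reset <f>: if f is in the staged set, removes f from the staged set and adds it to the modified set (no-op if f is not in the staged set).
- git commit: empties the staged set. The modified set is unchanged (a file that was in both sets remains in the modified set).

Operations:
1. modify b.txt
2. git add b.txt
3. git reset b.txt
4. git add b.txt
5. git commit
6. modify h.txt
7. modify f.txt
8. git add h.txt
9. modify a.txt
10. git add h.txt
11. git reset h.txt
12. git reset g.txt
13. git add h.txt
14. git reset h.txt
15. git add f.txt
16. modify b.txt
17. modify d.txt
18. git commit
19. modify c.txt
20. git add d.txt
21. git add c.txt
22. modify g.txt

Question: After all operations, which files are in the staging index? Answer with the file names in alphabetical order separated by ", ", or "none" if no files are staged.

After op 1 (modify b.txt): modified={b.txt} staged={none}
After op 2 (git add b.txt): modified={none} staged={b.txt}
After op 3 (git reset b.txt): modified={b.txt} staged={none}
After op 4 (git add b.txt): modified={none} staged={b.txt}
After op 5 (git commit): modified={none} staged={none}
After op 6 (modify h.txt): modified={h.txt} staged={none}
After op 7 (modify f.txt): modified={f.txt, h.txt} staged={none}
After op 8 (git add h.txt): modified={f.txt} staged={h.txt}
After op 9 (modify a.txt): modified={a.txt, f.txt} staged={h.txt}
After op 10 (git add h.txt): modified={a.txt, f.txt} staged={h.txt}
After op 11 (git reset h.txt): modified={a.txt, f.txt, h.txt} staged={none}
After op 12 (git reset g.txt): modified={a.txt, f.txt, h.txt} staged={none}
After op 13 (git add h.txt): modified={a.txt, f.txt} staged={h.txt}
After op 14 (git reset h.txt): modified={a.txt, f.txt, h.txt} staged={none}
After op 15 (git add f.txt): modified={a.txt, h.txt} staged={f.txt}
After op 16 (modify b.txt): modified={a.txt, b.txt, h.txt} staged={f.txt}
After op 17 (modify d.txt): modified={a.txt, b.txt, d.txt, h.txt} staged={f.txt}
After op 18 (git commit): modified={a.txt, b.txt, d.txt, h.txt} staged={none}
After op 19 (modify c.txt): modified={a.txt, b.txt, c.txt, d.txt, h.txt} staged={none}
After op 20 (git add d.txt): modified={a.txt, b.txt, c.txt, h.txt} staged={d.txt}
After op 21 (git add c.txt): modified={a.txt, b.txt, h.txt} staged={c.txt, d.txt}
After op 22 (modify g.txt): modified={a.txt, b.txt, g.txt, h.txt} staged={c.txt, d.txt}

Answer: c.txt, d.txt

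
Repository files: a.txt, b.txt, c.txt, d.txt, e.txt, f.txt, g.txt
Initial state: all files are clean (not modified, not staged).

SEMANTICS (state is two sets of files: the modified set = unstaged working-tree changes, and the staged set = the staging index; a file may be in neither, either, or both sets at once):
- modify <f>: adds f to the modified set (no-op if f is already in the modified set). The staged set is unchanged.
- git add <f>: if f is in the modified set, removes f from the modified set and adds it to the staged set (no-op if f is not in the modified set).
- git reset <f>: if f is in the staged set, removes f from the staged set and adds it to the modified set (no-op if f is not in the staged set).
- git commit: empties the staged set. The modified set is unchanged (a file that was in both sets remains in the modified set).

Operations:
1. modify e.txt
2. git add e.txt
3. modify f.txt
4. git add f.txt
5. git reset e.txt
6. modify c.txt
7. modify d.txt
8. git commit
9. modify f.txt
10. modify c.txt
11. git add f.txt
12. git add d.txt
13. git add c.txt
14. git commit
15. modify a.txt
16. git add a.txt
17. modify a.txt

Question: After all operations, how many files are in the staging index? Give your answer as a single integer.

Answer: 1

Derivation:
After op 1 (modify e.txt): modified={e.txt} staged={none}
After op 2 (git add e.txt): modified={none} staged={e.txt}
After op 3 (modify f.txt): modified={f.txt} staged={e.txt}
After op 4 (git add f.txt): modified={none} staged={e.txt, f.txt}
After op 5 (git reset e.txt): modified={e.txt} staged={f.txt}
After op 6 (modify c.txt): modified={c.txt, e.txt} staged={f.txt}
After op 7 (modify d.txt): modified={c.txt, d.txt, e.txt} staged={f.txt}
After op 8 (git commit): modified={c.txt, d.txt, e.txt} staged={none}
After op 9 (modify f.txt): modified={c.txt, d.txt, e.txt, f.txt} staged={none}
After op 10 (modify c.txt): modified={c.txt, d.txt, e.txt, f.txt} staged={none}
After op 11 (git add f.txt): modified={c.txt, d.txt, e.txt} staged={f.txt}
After op 12 (git add d.txt): modified={c.txt, e.txt} staged={d.txt, f.txt}
After op 13 (git add c.txt): modified={e.txt} staged={c.txt, d.txt, f.txt}
After op 14 (git commit): modified={e.txt} staged={none}
After op 15 (modify a.txt): modified={a.txt, e.txt} staged={none}
After op 16 (git add a.txt): modified={e.txt} staged={a.txt}
After op 17 (modify a.txt): modified={a.txt, e.txt} staged={a.txt}
Final staged set: {a.txt} -> count=1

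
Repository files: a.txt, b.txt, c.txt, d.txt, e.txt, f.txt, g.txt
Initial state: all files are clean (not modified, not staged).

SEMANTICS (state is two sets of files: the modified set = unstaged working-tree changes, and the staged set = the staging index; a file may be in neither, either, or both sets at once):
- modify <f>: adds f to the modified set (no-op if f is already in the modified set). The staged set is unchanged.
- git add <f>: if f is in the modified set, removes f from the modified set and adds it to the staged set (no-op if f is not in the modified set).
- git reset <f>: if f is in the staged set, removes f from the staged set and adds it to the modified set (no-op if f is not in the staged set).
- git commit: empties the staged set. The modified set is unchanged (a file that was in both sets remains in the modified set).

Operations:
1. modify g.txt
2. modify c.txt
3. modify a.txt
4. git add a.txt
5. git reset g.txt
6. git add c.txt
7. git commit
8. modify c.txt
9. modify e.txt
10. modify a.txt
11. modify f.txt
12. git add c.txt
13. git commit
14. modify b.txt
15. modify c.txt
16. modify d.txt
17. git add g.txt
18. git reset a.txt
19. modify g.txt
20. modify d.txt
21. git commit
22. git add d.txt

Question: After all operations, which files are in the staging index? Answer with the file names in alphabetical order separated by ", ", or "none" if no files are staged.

Answer: d.txt

Derivation:
After op 1 (modify g.txt): modified={g.txt} staged={none}
After op 2 (modify c.txt): modified={c.txt, g.txt} staged={none}
After op 3 (modify a.txt): modified={a.txt, c.txt, g.txt} staged={none}
After op 4 (git add a.txt): modified={c.txt, g.txt} staged={a.txt}
After op 5 (git reset g.txt): modified={c.txt, g.txt} staged={a.txt}
After op 6 (git add c.txt): modified={g.txt} staged={a.txt, c.txt}
After op 7 (git commit): modified={g.txt} staged={none}
After op 8 (modify c.txt): modified={c.txt, g.txt} staged={none}
After op 9 (modify e.txt): modified={c.txt, e.txt, g.txt} staged={none}
After op 10 (modify a.txt): modified={a.txt, c.txt, e.txt, g.txt} staged={none}
After op 11 (modify f.txt): modified={a.txt, c.txt, e.txt, f.txt, g.txt} staged={none}
After op 12 (git add c.txt): modified={a.txt, e.txt, f.txt, g.txt} staged={c.txt}
After op 13 (git commit): modified={a.txt, e.txt, f.txt, g.txt} staged={none}
After op 14 (modify b.txt): modified={a.txt, b.txt, e.txt, f.txt, g.txt} staged={none}
After op 15 (modify c.txt): modified={a.txt, b.txt, c.txt, e.txt, f.txt, g.txt} staged={none}
After op 16 (modify d.txt): modified={a.txt, b.txt, c.txt, d.txt, e.txt, f.txt, g.txt} staged={none}
After op 17 (git add g.txt): modified={a.txt, b.txt, c.txt, d.txt, e.txt, f.txt} staged={g.txt}
After op 18 (git reset a.txt): modified={a.txt, b.txt, c.txt, d.txt, e.txt, f.txt} staged={g.txt}
After op 19 (modify g.txt): modified={a.txt, b.txt, c.txt, d.txt, e.txt, f.txt, g.txt} staged={g.txt}
After op 20 (modify d.txt): modified={a.txt, b.txt, c.txt, d.txt, e.txt, f.txt, g.txt} staged={g.txt}
After op 21 (git commit): modified={a.txt, b.txt, c.txt, d.txt, e.txt, f.txt, g.txt} staged={none}
After op 22 (git add d.txt): modified={a.txt, b.txt, c.txt, e.txt, f.txt, g.txt} staged={d.txt}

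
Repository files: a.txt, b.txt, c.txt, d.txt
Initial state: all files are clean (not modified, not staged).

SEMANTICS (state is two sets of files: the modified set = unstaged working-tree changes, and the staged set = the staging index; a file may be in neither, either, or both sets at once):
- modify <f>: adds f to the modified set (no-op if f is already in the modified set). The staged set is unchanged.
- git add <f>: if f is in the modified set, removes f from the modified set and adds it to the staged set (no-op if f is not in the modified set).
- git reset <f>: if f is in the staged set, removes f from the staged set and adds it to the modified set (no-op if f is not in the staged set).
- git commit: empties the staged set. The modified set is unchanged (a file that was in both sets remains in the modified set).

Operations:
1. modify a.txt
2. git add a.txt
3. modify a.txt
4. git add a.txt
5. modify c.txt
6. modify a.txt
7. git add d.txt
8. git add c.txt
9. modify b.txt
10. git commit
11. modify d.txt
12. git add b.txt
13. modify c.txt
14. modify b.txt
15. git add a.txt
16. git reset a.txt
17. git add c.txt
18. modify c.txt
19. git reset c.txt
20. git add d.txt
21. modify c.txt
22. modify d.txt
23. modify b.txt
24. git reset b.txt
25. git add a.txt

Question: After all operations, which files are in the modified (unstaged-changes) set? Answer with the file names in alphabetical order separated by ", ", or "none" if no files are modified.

After op 1 (modify a.txt): modified={a.txt} staged={none}
After op 2 (git add a.txt): modified={none} staged={a.txt}
After op 3 (modify a.txt): modified={a.txt} staged={a.txt}
After op 4 (git add a.txt): modified={none} staged={a.txt}
After op 5 (modify c.txt): modified={c.txt} staged={a.txt}
After op 6 (modify a.txt): modified={a.txt, c.txt} staged={a.txt}
After op 7 (git add d.txt): modified={a.txt, c.txt} staged={a.txt}
After op 8 (git add c.txt): modified={a.txt} staged={a.txt, c.txt}
After op 9 (modify b.txt): modified={a.txt, b.txt} staged={a.txt, c.txt}
After op 10 (git commit): modified={a.txt, b.txt} staged={none}
After op 11 (modify d.txt): modified={a.txt, b.txt, d.txt} staged={none}
After op 12 (git add b.txt): modified={a.txt, d.txt} staged={b.txt}
After op 13 (modify c.txt): modified={a.txt, c.txt, d.txt} staged={b.txt}
After op 14 (modify b.txt): modified={a.txt, b.txt, c.txt, d.txt} staged={b.txt}
After op 15 (git add a.txt): modified={b.txt, c.txt, d.txt} staged={a.txt, b.txt}
After op 16 (git reset a.txt): modified={a.txt, b.txt, c.txt, d.txt} staged={b.txt}
After op 17 (git add c.txt): modified={a.txt, b.txt, d.txt} staged={b.txt, c.txt}
After op 18 (modify c.txt): modified={a.txt, b.txt, c.txt, d.txt} staged={b.txt, c.txt}
After op 19 (git reset c.txt): modified={a.txt, b.txt, c.txt, d.txt} staged={b.txt}
After op 20 (git add d.txt): modified={a.txt, b.txt, c.txt} staged={b.txt, d.txt}
After op 21 (modify c.txt): modified={a.txt, b.txt, c.txt} staged={b.txt, d.txt}
After op 22 (modify d.txt): modified={a.txt, b.txt, c.txt, d.txt} staged={b.txt, d.txt}
After op 23 (modify b.txt): modified={a.txt, b.txt, c.txt, d.txt} staged={b.txt, d.txt}
After op 24 (git reset b.txt): modified={a.txt, b.txt, c.txt, d.txt} staged={d.txt}
After op 25 (git add a.txt): modified={b.txt, c.txt, d.txt} staged={a.txt, d.txt}

Answer: b.txt, c.txt, d.txt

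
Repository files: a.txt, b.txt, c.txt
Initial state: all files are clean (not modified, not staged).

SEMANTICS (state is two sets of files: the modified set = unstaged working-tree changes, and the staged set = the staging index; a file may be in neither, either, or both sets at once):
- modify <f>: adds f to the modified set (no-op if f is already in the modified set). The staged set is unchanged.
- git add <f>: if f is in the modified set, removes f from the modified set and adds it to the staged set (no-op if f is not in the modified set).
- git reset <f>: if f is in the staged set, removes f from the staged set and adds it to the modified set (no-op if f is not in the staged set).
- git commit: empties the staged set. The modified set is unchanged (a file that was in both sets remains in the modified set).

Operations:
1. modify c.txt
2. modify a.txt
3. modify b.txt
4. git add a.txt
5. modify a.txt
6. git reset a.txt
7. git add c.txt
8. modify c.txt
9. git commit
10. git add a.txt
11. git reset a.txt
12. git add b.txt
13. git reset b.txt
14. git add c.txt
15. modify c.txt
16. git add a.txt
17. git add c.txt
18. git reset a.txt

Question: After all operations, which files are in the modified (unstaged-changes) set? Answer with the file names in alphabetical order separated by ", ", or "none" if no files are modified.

After op 1 (modify c.txt): modified={c.txt} staged={none}
After op 2 (modify a.txt): modified={a.txt, c.txt} staged={none}
After op 3 (modify b.txt): modified={a.txt, b.txt, c.txt} staged={none}
After op 4 (git add a.txt): modified={b.txt, c.txt} staged={a.txt}
After op 5 (modify a.txt): modified={a.txt, b.txt, c.txt} staged={a.txt}
After op 6 (git reset a.txt): modified={a.txt, b.txt, c.txt} staged={none}
After op 7 (git add c.txt): modified={a.txt, b.txt} staged={c.txt}
After op 8 (modify c.txt): modified={a.txt, b.txt, c.txt} staged={c.txt}
After op 9 (git commit): modified={a.txt, b.txt, c.txt} staged={none}
After op 10 (git add a.txt): modified={b.txt, c.txt} staged={a.txt}
After op 11 (git reset a.txt): modified={a.txt, b.txt, c.txt} staged={none}
After op 12 (git add b.txt): modified={a.txt, c.txt} staged={b.txt}
After op 13 (git reset b.txt): modified={a.txt, b.txt, c.txt} staged={none}
After op 14 (git add c.txt): modified={a.txt, b.txt} staged={c.txt}
After op 15 (modify c.txt): modified={a.txt, b.txt, c.txt} staged={c.txt}
After op 16 (git add a.txt): modified={b.txt, c.txt} staged={a.txt, c.txt}
After op 17 (git add c.txt): modified={b.txt} staged={a.txt, c.txt}
After op 18 (git reset a.txt): modified={a.txt, b.txt} staged={c.txt}

Answer: a.txt, b.txt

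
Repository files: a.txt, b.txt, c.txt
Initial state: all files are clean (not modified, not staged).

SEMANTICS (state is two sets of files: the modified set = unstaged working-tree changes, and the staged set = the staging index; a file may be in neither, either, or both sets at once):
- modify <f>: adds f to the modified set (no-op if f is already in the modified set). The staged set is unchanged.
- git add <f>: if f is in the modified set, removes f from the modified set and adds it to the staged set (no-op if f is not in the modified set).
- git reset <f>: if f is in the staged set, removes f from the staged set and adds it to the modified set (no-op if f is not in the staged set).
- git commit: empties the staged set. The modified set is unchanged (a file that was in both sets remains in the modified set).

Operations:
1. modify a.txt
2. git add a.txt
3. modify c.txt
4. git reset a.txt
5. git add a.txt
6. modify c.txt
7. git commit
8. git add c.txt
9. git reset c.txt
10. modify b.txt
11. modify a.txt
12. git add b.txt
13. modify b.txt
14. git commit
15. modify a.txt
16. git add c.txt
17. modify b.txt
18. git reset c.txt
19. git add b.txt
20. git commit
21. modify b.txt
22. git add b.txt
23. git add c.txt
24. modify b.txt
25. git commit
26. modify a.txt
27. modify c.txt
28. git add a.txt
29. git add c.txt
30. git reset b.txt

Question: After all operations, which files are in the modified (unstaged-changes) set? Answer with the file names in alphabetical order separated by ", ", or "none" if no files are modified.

Answer: b.txt

Derivation:
After op 1 (modify a.txt): modified={a.txt} staged={none}
After op 2 (git add a.txt): modified={none} staged={a.txt}
After op 3 (modify c.txt): modified={c.txt} staged={a.txt}
After op 4 (git reset a.txt): modified={a.txt, c.txt} staged={none}
After op 5 (git add a.txt): modified={c.txt} staged={a.txt}
After op 6 (modify c.txt): modified={c.txt} staged={a.txt}
After op 7 (git commit): modified={c.txt} staged={none}
After op 8 (git add c.txt): modified={none} staged={c.txt}
After op 9 (git reset c.txt): modified={c.txt} staged={none}
After op 10 (modify b.txt): modified={b.txt, c.txt} staged={none}
After op 11 (modify a.txt): modified={a.txt, b.txt, c.txt} staged={none}
After op 12 (git add b.txt): modified={a.txt, c.txt} staged={b.txt}
After op 13 (modify b.txt): modified={a.txt, b.txt, c.txt} staged={b.txt}
After op 14 (git commit): modified={a.txt, b.txt, c.txt} staged={none}
After op 15 (modify a.txt): modified={a.txt, b.txt, c.txt} staged={none}
After op 16 (git add c.txt): modified={a.txt, b.txt} staged={c.txt}
After op 17 (modify b.txt): modified={a.txt, b.txt} staged={c.txt}
After op 18 (git reset c.txt): modified={a.txt, b.txt, c.txt} staged={none}
After op 19 (git add b.txt): modified={a.txt, c.txt} staged={b.txt}
After op 20 (git commit): modified={a.txt, c.txt} staged={none}
After op 21 (modify b.txt): modified={a.txt, b.txt, c.txt} staged={none}
After op 22 (git add b.txt): modified={a.txt, c.txt} staged={b.txt}
After op 23 (git add c.txt): modified={a.txt} staged={b.txt, c.txt}
After op 24 (modify b.txt): modified={a.txt, b.txt} staged={b.txt, c.txt}
After op 25 (git commit): modified={a.txt, b.txt} staged={none}
After op 26 (modify a.txt): modified={a.txt, b.txt} staged={none}
After op 27 (modify c.txt): modified={a.txt, b.txt, c.txt} staged={none}
After op 28 (git add a.txt): modified={b.txt, c.txt} staged={a.txt}
After op 29 (git add c.txt): modified={b.txt} staged={a.txt, c.txt}
After op 30 (git reset b.txt): modified={b.txt} staged={a.txt, c.txt}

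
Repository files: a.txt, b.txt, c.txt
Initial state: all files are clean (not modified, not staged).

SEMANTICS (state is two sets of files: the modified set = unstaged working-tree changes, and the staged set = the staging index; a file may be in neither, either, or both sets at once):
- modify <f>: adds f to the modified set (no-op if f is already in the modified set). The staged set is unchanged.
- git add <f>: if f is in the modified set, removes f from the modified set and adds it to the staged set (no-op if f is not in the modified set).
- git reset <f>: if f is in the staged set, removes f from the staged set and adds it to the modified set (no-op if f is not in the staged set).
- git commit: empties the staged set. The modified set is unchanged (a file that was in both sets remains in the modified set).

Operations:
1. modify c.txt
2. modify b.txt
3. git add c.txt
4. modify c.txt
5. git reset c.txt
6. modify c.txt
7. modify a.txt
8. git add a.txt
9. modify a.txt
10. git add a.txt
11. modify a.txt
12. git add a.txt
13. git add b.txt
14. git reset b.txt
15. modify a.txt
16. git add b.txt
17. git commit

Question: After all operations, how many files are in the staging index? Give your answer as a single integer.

Answer: 0

Derivation:
After op 1 (modify c.txt): modified={c.txt} staged={none}
After op 2 (modify b.txt): modified={b.txt, c.txt} staged={none}
After op 3 (git add c.txt): modified={b.txt} staged={c.txt}
After op 4 (modify c.txt): modified={b.txt, c.txt} staged={c.txt}
After op 5 (git reset c.txt): modified={b.txt, c.txt} staged={none}
After op 6 (modify c.txt): modified={b.txt, c.txt} staged={none}
After op 7 (modify a.txt): modified={a.txt, b.txt, c.txt} staged={none}
After op 8 (git add a.txt): modified={b.txt, c.txt} staged={a.txt}
After op 9 (modify a.txt): modified={a.txt, b.txt, c.txt} staged={a.txt}
After op 10 (git add a.txt): modified={b.txt, c.txt} staged={a.txt}
After op 11 (modify a.txt): modified={a.txt, b.txt, c.txt} staged={a.txt}
After op 12 (git add a.txt): modified={b.txt, c.txt} staged={a.txt}
After op 13 (git add b.txt): modified={c.txt} staged={a.txt, b.txt}
After op 14 (git reset b.txt): modified={b.txt, c.txt} staged={a.txt}
After op 15 (modify a.txt): modified={a.txt, b.txt, c.txt} staged={a.txt}
After op 16 (git add b.txt): modified={a.txt, c.txt} staged={a.txt, b.txt}
After op 17 (git commit): modified={a.txt, c.txt} staged={none}
Final staged set: {none} -> count=0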